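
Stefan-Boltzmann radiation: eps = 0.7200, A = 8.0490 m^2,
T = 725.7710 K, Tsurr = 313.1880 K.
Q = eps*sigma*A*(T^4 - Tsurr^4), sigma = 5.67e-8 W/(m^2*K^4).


T^4 = 2.7746e+11
Tsurr^4 = 9.6210e+09
Q = 0.7200 * 5.67e-8 * 8.0490 * 2.6784e+11 = 88009.4447 W

88009.4447 W


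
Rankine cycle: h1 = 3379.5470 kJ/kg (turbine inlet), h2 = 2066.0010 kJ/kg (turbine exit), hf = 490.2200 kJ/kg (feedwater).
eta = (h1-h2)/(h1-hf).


W = 1313.5460 kJ/kg
Q_in = 2889.3270 kJ/kg
eta = 0.4546 = 45.4620%

eta = 45.4620%


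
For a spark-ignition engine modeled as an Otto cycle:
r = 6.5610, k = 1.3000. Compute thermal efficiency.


r^(k-1) = 1.7583
eta = 1 - 1/1.7583 = 0.4313 = 43.1266%

43.1266%


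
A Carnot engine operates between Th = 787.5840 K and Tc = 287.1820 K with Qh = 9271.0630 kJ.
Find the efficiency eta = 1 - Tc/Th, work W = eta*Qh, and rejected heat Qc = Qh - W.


eta = 1 - 287.1820/787.5840 = 0.6354
W = 0.6354 * 9271.0630 = 5890.4935 kJ
Qc = 9271.0630 - 5890.4935 = 3380.5695 kJ

eta = 63.5363%, W = 5890.4935 kJ, Qc = 3380.5695 kJ


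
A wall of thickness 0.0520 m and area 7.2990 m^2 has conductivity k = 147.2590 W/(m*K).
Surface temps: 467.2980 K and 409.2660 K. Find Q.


dT = 58.0320 K
Q = 147.2590 * 7.2990 * 58.0320 / 0.0520 = 1199525.2802 W

1199525.2802 W


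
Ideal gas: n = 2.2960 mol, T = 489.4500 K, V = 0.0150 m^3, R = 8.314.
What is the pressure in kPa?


P = nRT/V = 2.2960 * 8.314 * 489.4500 / 0.0150
= 9343.0836 / 0.0150 = 622872.2427 Pa = 622.8722 kPa

622.8722 kPa


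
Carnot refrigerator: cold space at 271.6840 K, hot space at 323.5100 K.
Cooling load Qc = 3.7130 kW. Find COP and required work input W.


COP = 271.6840 / 51.8260 = 5.2422
W = 3.7130 / 5.2422 = 0.7083 kW

COP = 5.2422, W = 0.7083 kW


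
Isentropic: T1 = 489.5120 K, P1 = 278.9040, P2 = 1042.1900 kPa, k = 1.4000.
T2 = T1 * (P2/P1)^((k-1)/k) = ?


(k-1)/k = 0.2857
(P2/P1)^exp = 1.4574
T2 = 489.5120 * 1.4574 = 713.3991 K

713.3991 K


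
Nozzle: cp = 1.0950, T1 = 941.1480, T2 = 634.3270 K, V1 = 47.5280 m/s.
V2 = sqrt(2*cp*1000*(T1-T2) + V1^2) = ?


dT = 306.8210 K
2*cp*1000*dT = 671937.9900
V1^2 = 2258.9108
V2 = sqrt(674196.9008) = 821.0949 m/s

821.0949 m/s


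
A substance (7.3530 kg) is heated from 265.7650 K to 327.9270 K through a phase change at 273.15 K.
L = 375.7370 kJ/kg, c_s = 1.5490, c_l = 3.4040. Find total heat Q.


Q1 (sensible, solid) = 7.3530 * 1.5490 * 7.3850 = 84.1137 kJ
Q2 (latent) = 7.3530 * 375.7370 = 2762.7942 kJ
Q3 (sensible, liquid) = 7.3530 * 3.4040 * 54.7770 = 1371.0471 kJ
Q_total = 4217.9549 kJ

4217.9549 kJ


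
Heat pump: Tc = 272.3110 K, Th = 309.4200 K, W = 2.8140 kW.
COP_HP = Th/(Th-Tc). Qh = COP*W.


COP = 309.4200 / 37.1090 = 8.3381
Qh = 8.3381 * 2.8140 = 23.4635 kW

COP = 8.3381, Qh = 23.4635 kW


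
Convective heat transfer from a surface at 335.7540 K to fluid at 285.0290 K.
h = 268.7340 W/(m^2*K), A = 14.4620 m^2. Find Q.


dT = 50.7250 K
Q = 268.7340 * 14.4620 * 50.7250 = 197139.2180 W

197139.2180 W


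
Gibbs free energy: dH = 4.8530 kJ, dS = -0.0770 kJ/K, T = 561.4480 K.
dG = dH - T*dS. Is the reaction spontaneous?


T*dS = 561.4480 * -0.0770 = -43.2315 kJ
dG = 4.8530 + 43.2315 = 48.0845 kJ (non-spontaneous)

dG = 48.0845 kJ, non-spontaneous


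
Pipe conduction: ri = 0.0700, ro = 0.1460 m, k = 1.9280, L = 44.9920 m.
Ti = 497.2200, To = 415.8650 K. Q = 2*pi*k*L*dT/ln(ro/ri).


dT = 81.3550 K
ln(ro/ri) = 0.7351
Q = 2*pi*1.9280*44.9920*81.3550 / 0.7351 = 60318.8844 W

60318.8844 W


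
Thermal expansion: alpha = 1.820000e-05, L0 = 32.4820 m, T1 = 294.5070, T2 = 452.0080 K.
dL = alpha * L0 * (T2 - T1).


dT = 157.5010 K
dL = 1.820000e-05 * 32.4820 * 157.5010 = 0.093110 m
L_final = 32.575110 m

dL = 0.093110 m


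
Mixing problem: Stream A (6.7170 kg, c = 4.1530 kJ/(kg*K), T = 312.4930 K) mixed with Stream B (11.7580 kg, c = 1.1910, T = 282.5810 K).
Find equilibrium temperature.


num = 12674.4129
den = 41.8995
Tf = 302.4957 K

302.4957 K


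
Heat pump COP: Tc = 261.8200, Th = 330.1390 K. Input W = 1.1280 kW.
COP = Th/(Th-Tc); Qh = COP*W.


COP = 330.1390 / 68.3190 = 4.8323
Qh = 4.8323 * 1.1280 = 5.4509 kW

COP = 4.8323, Qh = 5.4509 kW


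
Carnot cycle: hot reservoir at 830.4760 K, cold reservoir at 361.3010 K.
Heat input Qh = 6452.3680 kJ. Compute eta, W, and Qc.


eta = 1 - 361.3010/830.4760 = 0.5649
W = 0.5649 * 6452.3680 = 3645.2465 kJ
Qc = 6452.3680 - 3645.2465 = 2807.1215 kJ

eta = 56.4947%, W = 3645.2465 kJ, Qc = 2807.1215 kJ


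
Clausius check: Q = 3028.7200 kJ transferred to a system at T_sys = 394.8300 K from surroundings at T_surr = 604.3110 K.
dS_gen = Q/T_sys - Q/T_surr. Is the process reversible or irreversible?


dS_sys = 3028.7200/394.8300 = 7.6709 kJ/K
dS_surr = -3028.7200/604.3110 = -5.0119 kJ/K
dS_gen = 7.6709 - 5.0119 = 2.6591 kJ/K (irreversible)

dS_gen = 2.6591 kJ/K, irreversible


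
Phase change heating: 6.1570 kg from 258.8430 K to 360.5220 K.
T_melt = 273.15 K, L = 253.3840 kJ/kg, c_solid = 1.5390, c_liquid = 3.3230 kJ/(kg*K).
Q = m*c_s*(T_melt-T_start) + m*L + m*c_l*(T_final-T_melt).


Q1 (sensible, solid) = 6.1570 * 1.5390 * 14.3070 = 135.5677 kJ
Q2 (latent) = 6.1570 * 253.3840 = 1560.0853 kJ
Q3 (sensible, liquid) = 6.1570 * 3.3230 * 87.3720 = 1787.6059 kJ
Q_total = 3483.2589 kJ

3483.2589 kJ


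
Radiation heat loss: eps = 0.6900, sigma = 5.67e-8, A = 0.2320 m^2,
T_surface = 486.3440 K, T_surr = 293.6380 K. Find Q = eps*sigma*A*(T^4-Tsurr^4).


T^4 = 5.5947e+10
Tsurr^4 = 7.4345e+09
Q = 0.6900 * 5.67e-8 * 0.2320 * 4.8512e+10 = 440.3229 W

440.3229 W


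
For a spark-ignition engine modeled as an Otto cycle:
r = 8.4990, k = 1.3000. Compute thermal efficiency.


r^(k-1) = 1.9002
eta = 1 - 1/1.9002 = 0.4738 = 47.3753%

47.3753%


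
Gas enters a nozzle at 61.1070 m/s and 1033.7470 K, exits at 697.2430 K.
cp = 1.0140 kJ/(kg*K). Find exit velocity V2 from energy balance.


dT = 336.5040 K
2*cp*1000*dT = 682430.1120
V1^2 = 3734.0654
V2 = sqrt(686164.1774) = 828.3503 m/s

828.3503 m/s


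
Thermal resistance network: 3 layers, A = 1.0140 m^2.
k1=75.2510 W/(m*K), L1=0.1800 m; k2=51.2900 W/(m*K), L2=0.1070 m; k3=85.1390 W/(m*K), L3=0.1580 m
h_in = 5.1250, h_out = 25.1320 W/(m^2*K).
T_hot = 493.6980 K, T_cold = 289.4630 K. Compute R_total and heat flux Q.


R_conv_in = 1/(5.1250*1.0140) = 0.1924
R_1 = 0.1800/(75.2510*1.0140) = 0.0024
R_2 = 0.1070/(51.2900*1.0140) = 0.0021
R_3 = 0.1580/(85.1390*1.0140) = 0.0018
R_conv_out = 1/(25.1320*1.0140) = 0.0392
R_total = 0.2379 K/W
Q = 204.2350 / 0.2379 = 858.4368 W

R_total = 0.2379 K/W, Q = 858.4368 W


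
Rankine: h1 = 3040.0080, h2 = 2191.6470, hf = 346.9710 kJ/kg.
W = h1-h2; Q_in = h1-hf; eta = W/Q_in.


W = 848.3610 kJ/kg
Q_in = 2693.0370 kJ/kg
eta = 0.3150 = 31.5020%

eta = 31.5020%


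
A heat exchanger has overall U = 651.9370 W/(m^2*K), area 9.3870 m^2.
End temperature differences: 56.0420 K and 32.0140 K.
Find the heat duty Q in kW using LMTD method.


LMTD = 42.9127 K
Q = 651.9370 * 9.3870 * 42.9127 = 262613.9583 W = 262.6140 kW

262.6140 kW


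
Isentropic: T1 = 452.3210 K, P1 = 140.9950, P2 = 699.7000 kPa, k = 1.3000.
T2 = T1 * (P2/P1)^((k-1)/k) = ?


(k-1)/k = 0.2308
(P2/P1)^exp = 1.4473
T2 = 452.3210 * 1.4473 = 654.6283 K

654.6283 K


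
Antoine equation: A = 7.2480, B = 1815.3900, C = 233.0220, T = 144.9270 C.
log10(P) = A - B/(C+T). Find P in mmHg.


C+T = 377.9490
B/(C+T) = 4.8033
log10(P) = 7.2480 - 4.8033 = 2.4447
P = 10^2.4447 = 278.4408 mmHg

278.4408 mmHg


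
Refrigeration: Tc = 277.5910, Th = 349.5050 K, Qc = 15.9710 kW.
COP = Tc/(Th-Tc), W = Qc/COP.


COP = 277.5910 / 71.9140 = 3.8600
W = 15.9710 / 3.8600 = 4.1375 kW

COP = 3.8600, W = 4.1375 kW


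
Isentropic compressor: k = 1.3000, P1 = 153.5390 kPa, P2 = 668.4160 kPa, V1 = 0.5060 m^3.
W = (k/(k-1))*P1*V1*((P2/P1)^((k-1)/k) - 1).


(k-1)/k = 0.2308
(P2/P1)^exp = 1.4042
W = 4.3333 * 153.5390 * 0.5060 * (1.4042 - 1) = 136.0702 kJ

136.0702 kJ


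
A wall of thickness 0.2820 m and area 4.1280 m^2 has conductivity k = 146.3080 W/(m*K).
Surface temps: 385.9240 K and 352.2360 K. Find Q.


dT = 33.6880 K
Q = 146.3080 * 4.1280 * 33.6880 / 0.2820 = 72149.5925 W

72149.5925 W


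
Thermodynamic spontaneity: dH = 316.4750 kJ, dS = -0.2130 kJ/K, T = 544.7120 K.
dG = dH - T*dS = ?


T*dS = 544.7120 * -0.2130 = -116.0237 kJ
dG = 316.4750 + 116.0237 = 432.4987 kJ (non-spontaneous)

dG = 432.4987 kJ, non-spontaneous


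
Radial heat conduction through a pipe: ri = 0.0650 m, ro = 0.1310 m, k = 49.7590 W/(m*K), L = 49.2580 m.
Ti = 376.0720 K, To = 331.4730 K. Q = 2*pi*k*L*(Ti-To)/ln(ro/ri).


dT = 44.5990 K
ln(ro/ri) = 0.7008
Q = 2*pi*49.7590*49.2580*44.5990 / 0.7008 = 980060.9478 W

980060.9478 W


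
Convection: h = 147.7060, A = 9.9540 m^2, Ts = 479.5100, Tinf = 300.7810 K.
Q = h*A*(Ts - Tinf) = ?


dT = 178.7290 K
Q = 147.7060 * 9.9540 * 178.7290 = 262779.0868 W

262779.0868 W


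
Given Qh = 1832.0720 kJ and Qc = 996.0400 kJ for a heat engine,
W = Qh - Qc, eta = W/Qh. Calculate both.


W = 1832.0720 - 996.0400 = 836.0320 kJ
eta = 836.0320 / 1832.0720 = 0.4563 = 45.6331%

W = 836.0320 kJ, eta = 45.6331%


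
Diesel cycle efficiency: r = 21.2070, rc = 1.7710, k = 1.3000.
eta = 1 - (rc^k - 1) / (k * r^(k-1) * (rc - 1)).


r^(k-1) = 2.5000
rc^k = 2.1022
eta = 0.5601 = 56.0116%

56.0116%


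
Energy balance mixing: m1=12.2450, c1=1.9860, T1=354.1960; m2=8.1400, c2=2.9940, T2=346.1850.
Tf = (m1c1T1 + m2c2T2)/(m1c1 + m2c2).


num = 17050.4702
den = 48.6897
Tf = 350.1862 K

350.1862 K


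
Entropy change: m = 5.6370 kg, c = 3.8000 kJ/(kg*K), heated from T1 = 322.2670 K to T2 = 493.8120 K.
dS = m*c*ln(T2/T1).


T2/T1 = 1.5323
ln(T2/T1) = 0.4268
dS = 5.6370 * 3.8000 * 0.4268 = 9.1418 kJ/K

9.1418 kJ/K


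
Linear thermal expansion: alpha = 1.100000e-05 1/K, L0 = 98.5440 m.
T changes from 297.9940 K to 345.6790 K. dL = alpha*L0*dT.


dT = 47.6850 K
dL = 1.100000e-05 * 98.5440 * 47.6850 = 0.051690 m
L_final = 98.595690 m

dL = 0.051690 m


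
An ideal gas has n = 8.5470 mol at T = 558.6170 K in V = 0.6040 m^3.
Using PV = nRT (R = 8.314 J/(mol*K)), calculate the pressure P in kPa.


P = nRT/V = 8.5470 * 8.314 * 558.6170 / 0.6040
= 39695.1888 / 0.6040 = 65720.5113 Pa = 65.7205 kPa

65.7205 kPa


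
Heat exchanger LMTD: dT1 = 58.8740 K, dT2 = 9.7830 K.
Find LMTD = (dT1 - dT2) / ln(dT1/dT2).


dT1/dT2 = 6.0180
ln(dT1/dT2) = 1.7948
LMTD = 49.0910 / 1.7948 = 27.3525 K

27.3525 K


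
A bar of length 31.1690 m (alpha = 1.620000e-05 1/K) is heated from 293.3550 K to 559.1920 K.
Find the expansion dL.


dT = 265.8370 K
dL = 1.620000e-05 * 31.1690 * 265.8370 = 0.134231 m
L_final = 31.303231 m

dL = 0.134231 m


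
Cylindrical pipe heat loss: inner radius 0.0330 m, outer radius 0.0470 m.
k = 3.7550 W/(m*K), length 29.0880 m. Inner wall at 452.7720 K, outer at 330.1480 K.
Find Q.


dT = 122.6240 K
ln(ro/ri) = 0.3536
Q = 2*pi*3.7550*29.0880*122.6240 / 0.3536 = 237967.5387 W

237967.5387 W


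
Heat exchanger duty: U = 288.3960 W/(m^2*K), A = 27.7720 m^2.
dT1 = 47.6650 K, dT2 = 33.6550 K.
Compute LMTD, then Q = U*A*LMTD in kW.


LMTD = 40.2545 K
Q = 288.3960 * 27.7720 * 40.2545 = 322411.6135 W = 322.4116 kW

322.4116 kW


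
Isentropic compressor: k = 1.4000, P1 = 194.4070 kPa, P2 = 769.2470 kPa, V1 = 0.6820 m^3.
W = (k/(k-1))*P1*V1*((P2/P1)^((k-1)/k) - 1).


(k-1)/k = 0.2857
(P2/P1)^exp = 1.4814
W = 3.5000 * 194.4070 * 0.6820 * (1.4814 - 1) = 223.3938 kJ

223.3938 kJ


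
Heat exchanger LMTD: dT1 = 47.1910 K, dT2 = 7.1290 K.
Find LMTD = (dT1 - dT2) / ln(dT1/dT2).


dT1/dT2 = 6.6196
ln(dT1/dT2) = 1.8900
LMTD = 40.0620 / 1.8900 = 21.1965 K

21.1965 K


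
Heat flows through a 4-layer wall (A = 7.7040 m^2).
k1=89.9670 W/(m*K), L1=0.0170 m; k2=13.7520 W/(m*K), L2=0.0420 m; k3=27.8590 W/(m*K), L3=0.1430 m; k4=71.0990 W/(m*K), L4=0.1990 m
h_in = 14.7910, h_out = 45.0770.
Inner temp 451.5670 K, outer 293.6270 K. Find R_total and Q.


R_conv_in = 1/(14.7910*7.7040) = 0.0088
R_1 = 0.0170/(89.9670*7.7040) = 2.4527e-05
R_2 = 0.0420/(13.7520*7.7040) = 0.0004
R_3 = 0.1430/(27.8590*7.7040) = 0.0007
R_4 = 0.1990/(71.0990*7.7040) = 0.0004
R_conv_out = 1/(45.0770*7.7040) = 0.0029
R_total = 0.0131 K/W
Q = 157.9400 / 0.0131 = 12051.0545 W

R_total = 0.0131 K/W, Q = 12051.0545 W


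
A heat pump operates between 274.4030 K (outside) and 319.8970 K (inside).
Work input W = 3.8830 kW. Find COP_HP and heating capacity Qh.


COP = 319.8970 / 45.4940 = 7.0316
Qh = 7.0316 * 3.8830 = 27.3038 kW

COP = 7.0316, Qh = 27.3038 kW


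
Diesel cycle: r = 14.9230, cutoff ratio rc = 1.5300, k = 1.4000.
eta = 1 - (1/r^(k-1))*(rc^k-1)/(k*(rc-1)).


r^(k-1) = 2.9481
rc^k = 1.8137
eta = 0.6280 = 62.8017%

62.8017%


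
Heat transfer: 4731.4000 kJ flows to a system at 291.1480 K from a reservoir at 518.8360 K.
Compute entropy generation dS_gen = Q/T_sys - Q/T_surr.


dS_sys = 4731.4000/291.1480 = 16.2508 kJ/K
dS_surr = -4731.4000/518.8360 = -9.1193 kJ/K
dS_gen = 16.2508 - 9.1193 = 7.1316 kJ/K (irreversible)

dS_gen = 7.1316 kJ/K, irreversible


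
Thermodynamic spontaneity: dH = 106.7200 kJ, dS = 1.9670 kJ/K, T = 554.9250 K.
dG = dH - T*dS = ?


T*dS = 554.9250 * 1.9670 = 1091.5375 kJ
dG = 106.7200 - 1091.5375 = -984.8175 kJ (spontaneous)

dG = -984.8175 kJ, spontaneous


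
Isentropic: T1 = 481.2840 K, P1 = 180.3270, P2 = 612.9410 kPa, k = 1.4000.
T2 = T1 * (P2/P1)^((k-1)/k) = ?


(k-1)/k = 0.2857
(P2/P1)^exp = 1.4185
T2 = 481.2840 * 1.4185 = 682.6812 K

682.6812 K


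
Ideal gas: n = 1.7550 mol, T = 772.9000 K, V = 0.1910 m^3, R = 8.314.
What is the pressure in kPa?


P = nRT/V = 1.7550 * 8.314 * 772.9000 / 0.1910
= 11277.4380 / 0.1910 = 59044.1780 Pa = 59.0442 kPa

59.0442 kPa


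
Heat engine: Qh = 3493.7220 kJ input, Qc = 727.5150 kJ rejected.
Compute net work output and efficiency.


W = 3493.7220 - 727.5150 = 2766.2070 kJ
eta = 2766.2070 / 3493.7220 = 0.7918 = 79.1765%

W = 2766.2070 kJ, eta = 79.1765%


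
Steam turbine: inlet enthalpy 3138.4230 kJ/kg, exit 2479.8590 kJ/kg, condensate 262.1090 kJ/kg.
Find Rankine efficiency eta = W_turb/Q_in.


W = 658.5640 kJ/kg
Q_in = 2876.3140 kJ/kg
eta = 0.2290 = 22.8961%

eta = 22.8961%


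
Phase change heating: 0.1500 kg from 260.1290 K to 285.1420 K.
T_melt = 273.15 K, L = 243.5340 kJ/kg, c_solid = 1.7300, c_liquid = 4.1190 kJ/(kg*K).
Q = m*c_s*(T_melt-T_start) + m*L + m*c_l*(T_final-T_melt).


Q1 (sensible, solid) = 0.1500 * 1.7300 * 13.0210 = 3.3789 kJ
Q2 (latent) = 0.1500 * 243.5340 = 36.5301 kJ
Q3 (sensible, liquid) = 0.1500 * 4.1190 * 11.9920 = 7.4093 kJ
Q_total = 47.3183 kJ

47.3183 kJ


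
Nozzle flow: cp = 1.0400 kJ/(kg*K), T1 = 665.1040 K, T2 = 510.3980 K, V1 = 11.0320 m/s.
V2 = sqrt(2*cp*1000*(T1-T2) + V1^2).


dT = 154.7060 K
2*cp*1000*dT = 321788.4800
V1^2 = 121.7050
V2 = sqrt(321910.1850) = 567.3713 m/s

567.3713 m/s


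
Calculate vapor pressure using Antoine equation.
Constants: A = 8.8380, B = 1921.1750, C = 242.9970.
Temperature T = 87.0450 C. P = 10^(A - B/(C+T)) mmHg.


C+T = 330.0420
B/(C+T) = 5.8210
log10(P) = 8.8380 - 5.8210 = 3.0170
P = 10^3.0170 = 1039.9164 mmHg

1039.9164 mmHg


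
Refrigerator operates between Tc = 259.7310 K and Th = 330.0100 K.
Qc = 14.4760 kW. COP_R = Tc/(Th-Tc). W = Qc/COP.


COP = 259.7310 / 70.2790 = 3.6957
W = 14.4760 / 3.6957 = 3.9170 kW

COP = 3.6957, W = 3.9170 kW


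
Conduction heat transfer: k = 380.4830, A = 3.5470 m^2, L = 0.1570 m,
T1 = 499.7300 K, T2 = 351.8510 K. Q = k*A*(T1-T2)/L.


dT = 147.8790 K
Q = 380.4830 * 3.5470 * 147.8790 / 0.1570 = 1271169.0152 W

1271169.0152 W


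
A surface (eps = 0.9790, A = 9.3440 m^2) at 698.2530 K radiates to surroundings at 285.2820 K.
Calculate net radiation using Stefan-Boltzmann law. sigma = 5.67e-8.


T^4 = 2.3771e+11
Tsurr^4 = 6.6237e+09
Q = 0.9790 * 5.67e-8 * 9.3440 * 2.3109e+11 = 119860.6885 W

119860.6885 W


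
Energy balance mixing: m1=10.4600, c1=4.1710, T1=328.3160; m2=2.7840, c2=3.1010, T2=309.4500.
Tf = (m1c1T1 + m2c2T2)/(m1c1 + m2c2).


num = 16995.5259
den = 52.2618
Tf = 325.1995 K

325.1995 K


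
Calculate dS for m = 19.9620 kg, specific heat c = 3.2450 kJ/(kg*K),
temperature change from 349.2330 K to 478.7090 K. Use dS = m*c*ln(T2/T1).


T2/T1 = 1.3707
ln(T2/T1) = 0.3154
dS = 19.9620 * 3.2450 * 0.3154 = 20.4276 kJ/K

20.4276 kJ/K


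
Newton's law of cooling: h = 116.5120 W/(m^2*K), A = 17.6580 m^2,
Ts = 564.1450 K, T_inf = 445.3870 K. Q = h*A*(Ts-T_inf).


dT = 118.7580 K
Q = 116.5120 * 17.6580 * 118.7580 = 244329.0154 W

244329.0154 W


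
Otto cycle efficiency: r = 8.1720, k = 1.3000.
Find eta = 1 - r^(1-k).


r^(k-1) = 1.8780
eta = 1 - 1/1.8780 = 0.4675 = 46.7522%

46.7522%


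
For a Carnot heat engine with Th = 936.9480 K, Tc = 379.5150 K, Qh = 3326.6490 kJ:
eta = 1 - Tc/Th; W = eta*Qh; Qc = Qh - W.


eta = 1 - 379.5150/936.9480 = 0.5949
W = 0.5949 * 3326.6490 = 1979.1749 kJ
Qc = 3326.6490 - 1979.1749 = 1347.4741 kJ

eta = 59.4946%, W = 1979.1749 kJ, Qc = 1347.4741 kJ


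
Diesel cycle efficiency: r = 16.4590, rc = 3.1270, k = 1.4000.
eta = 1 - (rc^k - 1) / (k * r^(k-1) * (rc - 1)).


r^(k-1) = 3.0659
rc^k = 4.9338
eta = 0.5691 = 56.9124%

56.9124%


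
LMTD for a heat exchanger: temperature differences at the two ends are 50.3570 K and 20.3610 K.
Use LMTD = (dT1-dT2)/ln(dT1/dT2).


dT1/dT2 = 2.4732
ln(dT1/dT2) = 0.9055
LMTD = 29.9960 / 0.9055 = 33.1259 K

33.1259 K


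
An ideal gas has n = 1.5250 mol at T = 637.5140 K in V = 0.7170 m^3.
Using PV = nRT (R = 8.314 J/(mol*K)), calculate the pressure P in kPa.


P = nRT/V = 1.5250 * 8.314 * 637.5140 / 0.7170
= 8082.9444 / 0.7170 = 11273.2837 Pa = 11.2733 kPa

11.2733 kPa


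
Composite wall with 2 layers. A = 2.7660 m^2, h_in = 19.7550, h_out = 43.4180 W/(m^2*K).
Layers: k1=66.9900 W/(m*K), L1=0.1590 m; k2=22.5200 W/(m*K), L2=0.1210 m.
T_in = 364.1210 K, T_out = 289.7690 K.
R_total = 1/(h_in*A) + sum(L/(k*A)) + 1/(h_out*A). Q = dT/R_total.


R_conv_in = 1/(19.7550*2.7660) = 0.0183
R_1 = 0.1590/(66.9900*2.7660) = 0.0009
R_2 = 0.1210/(22.5200*2.7660) = 0.0019
R_conv_out = 1/(43.4180*2.7660) = 0.0083
R_total = 0.0294 K/W
Q = 74.3520 / 0.0294 = 2526.5528 W

R_total = 0.0294 K/W, Q = 2526.5528 W


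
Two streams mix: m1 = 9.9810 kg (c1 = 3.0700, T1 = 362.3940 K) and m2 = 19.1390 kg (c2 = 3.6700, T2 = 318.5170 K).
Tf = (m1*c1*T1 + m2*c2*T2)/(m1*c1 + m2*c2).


num = 33477.0328
den = 100.8818
Tf = 331.8441 K

331.8441 K


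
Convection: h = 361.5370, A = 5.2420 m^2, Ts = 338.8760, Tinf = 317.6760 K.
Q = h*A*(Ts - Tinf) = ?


dT = 21.2000 K
Q = 361.5370 * 5.2420 * 21.2000 = 40177.7514 W

40177.7514 W


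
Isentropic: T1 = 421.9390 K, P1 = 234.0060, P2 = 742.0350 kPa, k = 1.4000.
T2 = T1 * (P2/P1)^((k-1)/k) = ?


(k-1)/k = 0.2857
(P2/P1)^exp = 1.3906
T2 = 421.9390 * 1.3906 = 586.7444 K

586.7444 K


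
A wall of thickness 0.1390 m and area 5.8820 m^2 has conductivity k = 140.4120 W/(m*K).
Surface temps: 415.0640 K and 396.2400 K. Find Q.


dT = 18.8240 K
Q = 140.4120 * 5.8820 * 18.8240 / 0.1390 = 111847.5201 W

111847.5201 W


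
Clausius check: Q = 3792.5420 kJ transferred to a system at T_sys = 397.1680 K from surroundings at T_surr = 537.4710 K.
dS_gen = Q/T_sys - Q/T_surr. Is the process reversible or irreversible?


dS_sys = 3792.5420/397.1680 = 9.5490 kJ/K
dS_surr = -3792.5420/537.4710 = -7.0563 kJ/K
dS_gen = 9.5490 - 7.0563 = 2.4927 kJ/K (irreversible)

dS_gen = 2.4927 kJ/K, irreversible


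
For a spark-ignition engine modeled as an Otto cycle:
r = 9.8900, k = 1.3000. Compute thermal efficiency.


r^(k-1) = 1.9887
eta = 1 - 1/1.9887 = 0.4971 = 49.7147%

49.7147%


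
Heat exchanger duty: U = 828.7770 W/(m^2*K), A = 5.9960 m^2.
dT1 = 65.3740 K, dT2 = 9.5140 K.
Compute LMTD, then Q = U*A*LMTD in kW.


LMTD = 28.9826 K
Q = 828.7770 * 5.9960 * 28.9826 = 144024.8239 W = 144.0248 kW

144.0248 kW


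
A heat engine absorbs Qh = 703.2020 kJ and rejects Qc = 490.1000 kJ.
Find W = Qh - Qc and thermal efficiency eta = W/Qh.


W = 703.2020 - 490.1000 = 213.1020 kJ
eta = 213.1020 / 703.2020 = 0.3030 = 30.3045%

W = 213.1020 kJ, eta = 30.3045%


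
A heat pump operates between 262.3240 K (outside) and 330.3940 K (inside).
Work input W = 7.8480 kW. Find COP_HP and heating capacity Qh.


COP = 330.3940 / 68.0700 = 4.8537
Qh = 4.8537 * 7.8480 = 38.0921 kW

COP = 4.8537, Qh = 38.0921 kW


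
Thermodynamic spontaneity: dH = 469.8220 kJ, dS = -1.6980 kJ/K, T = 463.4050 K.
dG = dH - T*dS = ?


T*dS = 463.4050 * -1.6980 = -786.8617 kJ
dG = 469.8220 + 786.8617 = 1256.6837 kJ (non-spontaneous)

dG = 1256.6837 kJ, non-spontaneous


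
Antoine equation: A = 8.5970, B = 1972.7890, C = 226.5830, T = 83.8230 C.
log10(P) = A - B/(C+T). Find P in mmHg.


C+T = 310.4060
B/(C+T) = 6.3555
log10(P) = 8.5970 - 6.3555 = 2.2415
P = 10^2.2415 = 174.3766 mmHg

174.3766 mmHg


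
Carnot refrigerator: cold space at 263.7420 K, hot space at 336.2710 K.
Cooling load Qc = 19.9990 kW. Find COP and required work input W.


COP = 263.7420 / 72.5290 = 3.6364
W = 19.9990 / 3.6364 = 5.4997 kW

COP = 3.6364, W = 5.4997 kW


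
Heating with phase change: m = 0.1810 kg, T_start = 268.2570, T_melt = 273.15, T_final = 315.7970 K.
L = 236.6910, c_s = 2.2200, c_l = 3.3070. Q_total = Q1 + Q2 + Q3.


Q1 (sensible, solid) = 0.1810 * 2.2200 * 4.8930 = 1.9661 kJ
Q2 (latent) = 0.1810 * 236.6910 = 42.8411 kJ
Q3 (sensible, liquid) = 0.1810 * 3.3070 * 42.6470 = 25.5271 kJ
Q_total = 70.3343 kJ

70.3343 kJ


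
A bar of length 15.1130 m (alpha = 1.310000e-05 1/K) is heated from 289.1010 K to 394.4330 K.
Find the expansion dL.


dT = 105.3320 K
dL = 1.310000e-05 * 15.1130 * 105.3320 = 0.020854 m
L_final = 15.133854 m

dL = 0.020854 m


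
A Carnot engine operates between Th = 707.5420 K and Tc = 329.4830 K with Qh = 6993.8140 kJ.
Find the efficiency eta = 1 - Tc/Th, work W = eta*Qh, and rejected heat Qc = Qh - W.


eta = 1 - 329.4830/707.5420 = 0.5343
W = 0.5343 * 6993.8140 = 3736.9857 kJ
Qc = 6993.8140 - 3736.9857 = 3256.8283 kJ

eta = 53.4327%, W = 3736.9857 kJ, Qc = 3256.8283 kJ


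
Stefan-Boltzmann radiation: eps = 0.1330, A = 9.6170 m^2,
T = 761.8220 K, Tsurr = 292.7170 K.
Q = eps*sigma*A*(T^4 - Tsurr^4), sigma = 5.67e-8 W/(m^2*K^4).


T^4 = 3.3683e+11
Tsurr^4 = 7.3416e+09
Q = 0.1330 * 5.67e-8 * 9.6170 * 3.2949e+11 = 23895.5906 W

23895.5906 W


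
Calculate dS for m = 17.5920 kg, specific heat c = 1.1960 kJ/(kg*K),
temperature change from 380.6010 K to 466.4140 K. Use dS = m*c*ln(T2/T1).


T2/T1 = 1.2255
ln(T2/T1) = 0.2033
dS = 17.5920 * 1.1960 * 0.2033 = 4.2779 kJ/K

4.2779 kJ/K


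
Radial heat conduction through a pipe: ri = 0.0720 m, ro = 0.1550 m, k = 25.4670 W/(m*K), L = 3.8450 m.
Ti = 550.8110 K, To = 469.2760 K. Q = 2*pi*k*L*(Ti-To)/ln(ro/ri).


dT = 81.5350 K
ln(ro/ri) = 0.7668
Q = 2*pi*25.4670*3.8450*81.5350 / 0.7668 = 65424.3167 W

65424.3167 W


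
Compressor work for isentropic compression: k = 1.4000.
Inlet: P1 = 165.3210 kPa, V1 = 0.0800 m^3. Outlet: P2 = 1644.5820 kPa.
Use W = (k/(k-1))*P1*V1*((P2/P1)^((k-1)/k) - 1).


(k-1)/k = 0.2857
(P2/P1)^exp = 1.9278
W = 3.5000 * 165.3210 * 0.0800 * (1.9278 - 1) = 42.9484 kJ

42.9484 kJ


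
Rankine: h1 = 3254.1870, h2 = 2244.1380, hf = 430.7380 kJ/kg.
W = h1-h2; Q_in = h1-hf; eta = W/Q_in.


W = 1010.0490 kJ/kg
Q_in = 2823.4490 kJ/kg
eta = 0.3577 = 35.7736%

eta = 35.7736%


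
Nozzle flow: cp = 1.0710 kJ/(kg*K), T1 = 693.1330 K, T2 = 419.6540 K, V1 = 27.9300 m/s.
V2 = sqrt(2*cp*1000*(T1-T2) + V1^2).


dT = 273.4790 K
2*cp*1000*dT = 585792.0180
V1^2 = 780.0849
V2 = sqrt(586572.1029) = 765.8800 m/s

765.8800 m/s


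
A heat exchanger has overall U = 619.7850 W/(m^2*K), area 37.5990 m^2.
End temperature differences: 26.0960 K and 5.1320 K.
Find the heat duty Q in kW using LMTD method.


LMTD = 12.8907 K
Q = 619.7850 * 37.5990 * 12.8907 = 300396.1922 W = 300.3962 kW

300.3962 kW


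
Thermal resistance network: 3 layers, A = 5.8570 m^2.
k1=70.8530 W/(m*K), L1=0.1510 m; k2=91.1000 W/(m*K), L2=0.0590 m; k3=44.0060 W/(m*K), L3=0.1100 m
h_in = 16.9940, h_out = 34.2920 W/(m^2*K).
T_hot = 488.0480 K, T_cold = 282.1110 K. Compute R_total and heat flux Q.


R_conv_in = 1/(16.9940*5.8570) = 0.0100
R_1 = 0.1510/(70.8530*5.8570) = 0.0004
R_2 = 0.0590/(91.1000*5.8570) = 0.0001
R_3 = 0.1100/(44.0060*5.8570) = 0.0004
R_conv_out = 1/(34.2920*5.8570) = 0.0050
R_total = 0.0159 K/W
Q = 205.9370 / 0.0159 = 12930.1042 W

R_total = 0.0159 K/W, Q = 12930.1042 W


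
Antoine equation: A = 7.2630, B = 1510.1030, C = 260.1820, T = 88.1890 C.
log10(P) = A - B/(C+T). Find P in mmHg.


C+T = 348.3710
B/(C+T) = 4.3348
log10(P) = 7.2630 - 4.3348 = 2.9282
P = 10^2.9282 = 847.7051 mmHg

847.7051 mmHg


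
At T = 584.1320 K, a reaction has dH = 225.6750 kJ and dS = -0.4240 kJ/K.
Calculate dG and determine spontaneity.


T*dS = 584.1320 * -0.4240 = -247.6720 kJ
dG = 225.6750 + 247.6720 = 473.3470 kJ (non-spontaneous)

dG = 473.3470 kJ, non-spontaneous


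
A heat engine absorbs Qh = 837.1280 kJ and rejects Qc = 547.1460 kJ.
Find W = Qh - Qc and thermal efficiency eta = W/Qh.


W = 837.1280 - 547.1460 = 289.9820 kJ
eta = 289.9820 / 837.1280 = 0.3464 = 34.6401%

W = 289.9820 kJ, eta = 34.6401%


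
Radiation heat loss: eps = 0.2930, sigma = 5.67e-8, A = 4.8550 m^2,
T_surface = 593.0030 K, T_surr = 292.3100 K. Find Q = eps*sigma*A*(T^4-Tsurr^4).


T^4 = 1.2366e+11
Tsurr^4 = 7.3009e+09
Q = 0.2930 * 5.67e-8 * 4.8550 * 1.1636e+11 = 9385.0932 W

9385.0932 W


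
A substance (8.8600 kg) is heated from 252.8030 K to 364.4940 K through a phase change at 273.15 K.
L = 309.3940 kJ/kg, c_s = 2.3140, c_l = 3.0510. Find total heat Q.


Q1 (sensible, solid) = 8.8600 * 2.3140 * 20.3470 = 417.1550 kJ
Q2 (latent) = 8.8600 * 309.3940 = 2741.2308 kJ
Q3 (sensible, liquid) = 8.8600 * 3.0510 * 91.3440 = 2469.1982 kJ
Q_total = 5627.5841 kJ

5627.5841 kJ


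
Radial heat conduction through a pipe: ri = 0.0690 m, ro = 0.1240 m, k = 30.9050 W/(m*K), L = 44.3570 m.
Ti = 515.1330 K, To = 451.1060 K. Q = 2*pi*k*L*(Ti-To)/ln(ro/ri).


dT = 64.0270 K
ln(ro/ri) = 0.5862
Q = 2*pi*30.9050*44.3570*64.0270 / 0.5862 = 940820.1235 W

940820.1235 W


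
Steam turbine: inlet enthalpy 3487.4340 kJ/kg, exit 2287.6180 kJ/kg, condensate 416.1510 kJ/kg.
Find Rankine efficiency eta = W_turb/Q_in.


W = 1199.8160 kJ/kg
Q_in = 3071.2830 kJ/kg
eta = 0.3907 = 39.0656%

eta = 39.0656%


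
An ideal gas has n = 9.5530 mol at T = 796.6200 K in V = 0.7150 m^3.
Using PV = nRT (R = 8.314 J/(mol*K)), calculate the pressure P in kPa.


P = nRT/V = 9.5530 * 8.314 * 796.6200 / 0.7150
= 63270.4617 / 0.7150 = 88490.1562 Pa = 88.4902 kPa

88.4902 kPa


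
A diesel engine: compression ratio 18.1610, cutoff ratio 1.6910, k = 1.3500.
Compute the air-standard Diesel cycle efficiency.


r^(k-1) = 2.7587
rc^k = 2.0323
eta = 0.5988 = 59.8850%

59.8850%


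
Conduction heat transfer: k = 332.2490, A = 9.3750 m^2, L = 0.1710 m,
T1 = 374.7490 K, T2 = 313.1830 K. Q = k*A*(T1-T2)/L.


dT = 61.5660 K
Q = 332.2490 * 9.3750 * 61.5660 / 0.1710 = 1121449.6674 W

1121449.6674 W


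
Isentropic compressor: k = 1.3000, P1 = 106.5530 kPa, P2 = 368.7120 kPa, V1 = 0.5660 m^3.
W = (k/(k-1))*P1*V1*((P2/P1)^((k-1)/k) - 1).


(k-1)/k = 0.2308
(P2/P1)^exp = 1.3317
W = 4.3333 * 106.5530 * 0.5660 * (1.3317 - 1) = 86.6912 kJ

86.6912 kJ


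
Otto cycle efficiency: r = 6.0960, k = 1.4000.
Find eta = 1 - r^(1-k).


r^(k-1) = 2.0607
eta = 1 - 1/2.0607 = 0.5147 = 51.4732%

51.4732%


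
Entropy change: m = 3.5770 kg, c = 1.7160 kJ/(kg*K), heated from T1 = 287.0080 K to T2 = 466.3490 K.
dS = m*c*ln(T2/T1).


T2/T1 = 1.6249
ln(T2/T1) = 0.4854
dS = 3.5770 * 1.7160 * 0.4854 = 2.9796 kJ/K

2.9796 kJ/K


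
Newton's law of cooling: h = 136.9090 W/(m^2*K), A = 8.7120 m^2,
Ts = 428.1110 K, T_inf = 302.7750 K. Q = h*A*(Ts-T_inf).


dT = 125.3360 K
Q = 136.9090 * 8.7120 * 125.3360 = 149494.6654 W

149494.6654 W


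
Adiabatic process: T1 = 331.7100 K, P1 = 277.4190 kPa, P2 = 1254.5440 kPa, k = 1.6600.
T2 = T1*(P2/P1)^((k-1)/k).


(k-1)/k = 0.3976
(P2/P1)^exp = 1.8221
T2 = 331.7100 * 1.8221 = 604.3928 K

604.3928 K


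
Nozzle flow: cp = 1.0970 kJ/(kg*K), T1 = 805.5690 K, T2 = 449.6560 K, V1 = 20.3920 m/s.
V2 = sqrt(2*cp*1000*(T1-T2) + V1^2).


dT = 355.9130 K
2*cp*1000*dT = 780873.1220
V1^2 = 415.8337
V2 = sqrt(781288.9557) = 883.9055 m/s

883.9055 m/s


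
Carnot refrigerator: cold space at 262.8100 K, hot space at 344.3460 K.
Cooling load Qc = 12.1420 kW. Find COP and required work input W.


COP = 262.8100 / 81.5360 = 3.2232
W = 12.1420 / 3.2232 = 3.7670 kW

COP = 3.2232, W = 3.7670 kW


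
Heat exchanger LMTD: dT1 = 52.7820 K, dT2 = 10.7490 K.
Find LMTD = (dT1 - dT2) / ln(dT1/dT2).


dT1/dT2 = 4.9104
ln(dT1/dT2) = 1.5914
LMTD = 42.0330 / 1.5914 = 26.4133 K

26.4133 K


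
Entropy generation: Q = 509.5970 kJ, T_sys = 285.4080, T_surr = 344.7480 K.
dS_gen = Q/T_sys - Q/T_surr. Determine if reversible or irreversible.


dS_sys = 509.5970/285.4080 = 1.7855 kJ/K
dS_surr = -509.5970/344.7480 = -1.4782 kJ/K
dS_gen = 1.7855 - 1.4782 = 0.3073 kJ/K (irreversible)

dS_gen = 0.3073 kJ/K, irreversible


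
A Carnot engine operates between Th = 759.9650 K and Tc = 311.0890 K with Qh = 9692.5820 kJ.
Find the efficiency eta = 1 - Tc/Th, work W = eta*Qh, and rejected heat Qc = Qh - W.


eta = 1 - 311.0890/759.9650 = 0.5907
W = 0.5907 * 9692.5820 = 5724.9576 kJ
Qc = 9692.5820 - 5724.9576 = 3967.6244 kJ

eta = 59.0654%, W = 5724.9576 kJ, Qc = 3967.6244 kJ


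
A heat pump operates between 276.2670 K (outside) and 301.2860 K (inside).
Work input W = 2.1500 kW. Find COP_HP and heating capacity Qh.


COP = 301.2860 / 25.0190 = 12.0423
Qh = 12.0423 * 2.1500 = 25.8909 kW

COP = 12.0423, Qh = 25.8909 kW


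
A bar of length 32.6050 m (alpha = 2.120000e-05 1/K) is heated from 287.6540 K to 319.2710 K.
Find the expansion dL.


dT = 31.6170 K
dL = 2.120000e-05 * 32.6050 * 31.6170 = 0.021854 m
L_final = 32.626854 m

dL = 0.021854 m


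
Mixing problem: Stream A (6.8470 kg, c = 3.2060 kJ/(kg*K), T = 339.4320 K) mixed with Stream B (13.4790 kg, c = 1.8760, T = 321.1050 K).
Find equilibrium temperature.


num = 15570.6904
den = 47.2381
Tf = 329.6215 K

329.6215 K


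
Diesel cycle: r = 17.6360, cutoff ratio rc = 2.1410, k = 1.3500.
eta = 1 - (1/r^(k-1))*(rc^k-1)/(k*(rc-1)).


r^(k-1) = 2.7305
rc^k = 2.7947
eta = 0.5733 = 57.3295%

57.3295%


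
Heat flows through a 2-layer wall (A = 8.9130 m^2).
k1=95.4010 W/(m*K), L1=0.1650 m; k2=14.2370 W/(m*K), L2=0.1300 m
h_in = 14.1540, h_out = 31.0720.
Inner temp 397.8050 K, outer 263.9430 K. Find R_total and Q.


R_conv_in = 1/(14.1540*8.9130) = 0.0079
R_1 = 0.1650/(95.4010*8.9130) = 0.0002
R_2 = 0.1300/(14.2370*8.9130) = 0.0010
R_conv_out = 1/(31.0720*8.9130) = 0.0036
R_total = 0.0128 K/W
Q = 133.8620 / 0.0128 = 10493.9338 W

R_total = 0.0128 K/W, Q = 10493.9338 W


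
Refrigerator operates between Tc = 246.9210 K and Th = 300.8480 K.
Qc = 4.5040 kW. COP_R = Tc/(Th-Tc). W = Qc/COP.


COP = 246.9210 / 53.9270 = 4.5788
W = 4.5040 / 4.5788 = 0.9837 kW

COP = 4.5788, W = 0.9837 kW


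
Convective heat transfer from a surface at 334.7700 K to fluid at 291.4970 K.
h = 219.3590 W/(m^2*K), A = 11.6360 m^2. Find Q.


dT = 43.2730 K
Q = 219.3590 * 11.6360 * 43.2730 = 110452.6589 W

110452.6589 W


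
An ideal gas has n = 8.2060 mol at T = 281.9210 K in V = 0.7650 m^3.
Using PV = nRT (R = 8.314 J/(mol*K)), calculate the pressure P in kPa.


P = nRT/V = 8.2060 * 8.314 * 281.9210 / 0.7650
= 19233.9711 / 0.7650 = 25142.4459 Pa = 25.1424 kPa

25.1424 kPa


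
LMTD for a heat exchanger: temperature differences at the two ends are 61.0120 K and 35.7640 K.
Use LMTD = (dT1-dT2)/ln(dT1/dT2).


dT1/dT2 = 1.7060
ln(dT1/dT2) = 0.5341
LMTD = 25.2480 / 0.5341 = 47.2695 K

47.2695 K


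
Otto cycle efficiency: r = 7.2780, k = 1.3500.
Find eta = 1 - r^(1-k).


r^(k-1) = 2.0031
eta = 1 - 1/2.0031 = 0.5008 = 50.0776%

50.0776%


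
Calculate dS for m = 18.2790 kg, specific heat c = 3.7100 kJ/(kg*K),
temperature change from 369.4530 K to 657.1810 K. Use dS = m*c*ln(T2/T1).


T2/T1 = 1.7788
ln(T2/T1) = 0.5759
dS = 18.2790 * 3.7100 * 0.5759 = 39.0571 kJ/K

39.0571 kJ/K


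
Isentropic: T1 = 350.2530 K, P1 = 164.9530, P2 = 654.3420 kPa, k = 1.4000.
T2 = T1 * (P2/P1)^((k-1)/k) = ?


(k-1)/k = 0.2857
(P2/P1)^exp = 1.4825
T2 = 350.2530 * 1.4825 = 519.2375 K

519.2375 K


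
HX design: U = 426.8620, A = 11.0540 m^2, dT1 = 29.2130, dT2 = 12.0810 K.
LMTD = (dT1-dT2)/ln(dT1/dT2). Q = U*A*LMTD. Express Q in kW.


LMTD = 19.4025 K
Q = 426.8620 * 11.0540 * 19.4025 = 91551.2399 W = 91.5512 kW

91.5512 kW


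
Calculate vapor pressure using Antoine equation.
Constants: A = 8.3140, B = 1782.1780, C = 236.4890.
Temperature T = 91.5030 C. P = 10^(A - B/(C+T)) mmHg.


C+T = 327.9920
B/(C+T) = 5.4336
log10(P) = 8.3140 - 5.4336 = 2.8804
P = 10^2.8804 = 759.2730 mmHg

759.2730 mmHg


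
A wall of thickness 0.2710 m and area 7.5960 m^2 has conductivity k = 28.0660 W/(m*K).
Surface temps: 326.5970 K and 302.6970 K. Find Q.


dT = 23.9000 K
Q = 28.0660 * 7.5960 * 23.9000 / 0.2710 = 18801.5687 W

18801.5687 W


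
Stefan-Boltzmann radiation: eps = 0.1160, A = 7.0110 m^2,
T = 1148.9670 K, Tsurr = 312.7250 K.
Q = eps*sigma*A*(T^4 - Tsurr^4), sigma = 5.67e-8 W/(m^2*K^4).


T^4 = 1.7427e+12
Tsurr^4 = 9.5642e+09
Q = 0.1160 * 5.67e-8 * 7.0110 * 1.7332e+12 = 79921.0591 W

79921.0591 W


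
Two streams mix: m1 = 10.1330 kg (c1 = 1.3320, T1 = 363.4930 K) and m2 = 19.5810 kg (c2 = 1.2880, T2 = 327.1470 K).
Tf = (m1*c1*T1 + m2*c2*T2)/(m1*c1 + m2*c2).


num = 13156.8764
den = 38.7175
Tf = 339.8174 K

339.8174 K


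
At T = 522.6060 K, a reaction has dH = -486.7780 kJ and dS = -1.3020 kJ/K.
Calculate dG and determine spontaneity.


T*dS = 522.6060 * -1.3020 = -680.4330 kJ
dG = -486.7780 + 680.4330 = 193.6550 kJ (non-spontaneous)

dG = 193.6550 kJ, non-spontaneous


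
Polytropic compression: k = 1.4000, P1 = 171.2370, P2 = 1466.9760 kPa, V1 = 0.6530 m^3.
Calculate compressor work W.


(k-1)/k = 0.2857
(P2/P1)^exp = 1.8472
W = 3.5000 * 171.2370 * 0.6530 * (1.8472 - 1) = 331.5747 kJ

331.5747 kJ


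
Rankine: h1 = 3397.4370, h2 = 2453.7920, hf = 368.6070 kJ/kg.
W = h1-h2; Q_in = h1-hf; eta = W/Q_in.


W = 943.6450 kJ/kg
Q_in = 3028.8300 kJ/kg
eta = 0.3116 = 31.1554%

eta = 31.1554%


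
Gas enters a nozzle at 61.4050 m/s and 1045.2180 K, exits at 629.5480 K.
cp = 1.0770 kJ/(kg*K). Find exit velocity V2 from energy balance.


dT = 415.6700 K
2*cp*1000*dT = 895353.1800
V1^2 = 3770.5740
V2 = sqrt(899123.7540) = 948.2214 m/s

948.2214 m/s


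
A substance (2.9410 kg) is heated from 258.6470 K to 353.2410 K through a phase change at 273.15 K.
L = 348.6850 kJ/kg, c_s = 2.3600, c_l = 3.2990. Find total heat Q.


Q1 (sensible, solid) = 2.9410 * 2.3600 * 14.5030 = 100.6618 kJ
Q2 (latent) = 2.9410 * 348.6850 = 1025.4826 kJ
Q3 (sensible, liquid) = 2.9410 * 3.2990 * 80.0910 = 777.0716 kJ
Q_total = 1903.2161 kJ

1903.2161 kJ


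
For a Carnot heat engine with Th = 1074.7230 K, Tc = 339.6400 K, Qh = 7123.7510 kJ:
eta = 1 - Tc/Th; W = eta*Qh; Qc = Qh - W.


eta = 1 - 339.6400/1074.7230 = 0.6840
W = 0.6840 * 7123.7510 = 4872.4632 kJ
Qc = 7123.7510 - 4872.4632 = 2251.2878 kJ

eta = 68.3974%, W = 4872.4632 kJ, Qc = 2251.2878 kJ


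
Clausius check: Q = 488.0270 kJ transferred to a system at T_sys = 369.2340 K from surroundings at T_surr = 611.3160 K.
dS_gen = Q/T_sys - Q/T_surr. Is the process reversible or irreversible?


dS_sys = 488.0270/369.2340 = 1.3217 kJ/K
dS_surr = -488.0270/611.3160 = -0.7983 kJ/K
dS_gen = 1.3217 - 0.7983 = 0.5234 kJ/K (irreversible)

dS_gen = 0.5234 kJ/K, irreversible


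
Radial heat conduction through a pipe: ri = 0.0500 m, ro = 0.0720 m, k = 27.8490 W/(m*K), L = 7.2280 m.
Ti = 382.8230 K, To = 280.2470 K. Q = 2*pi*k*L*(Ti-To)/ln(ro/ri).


dT = 102.5760 K
ln(ro/ri) = 0.3646
Q = 2*pi*27.8490*7.2280*102.5760 / 0.3646 = 355783.1376 W

355783.1376 W


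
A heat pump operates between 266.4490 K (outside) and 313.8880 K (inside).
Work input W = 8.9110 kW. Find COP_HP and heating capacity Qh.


COP = 313.8880 / 47.4390 = 6.6167
Qh = 6.6167 * 8.9110 = 58.9611 kW

COP = 6.6167, Qh = 58.9611 kW


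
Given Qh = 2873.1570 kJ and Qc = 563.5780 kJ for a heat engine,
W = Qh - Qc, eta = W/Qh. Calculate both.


W = 2873.1570 - 563.5780 = 2309.5790 kJ
eta = 2309.5790 / 2873.1570 = 0.8038 = 80.3847%

W = 2309.5790 kJ, eta = 80.3847%


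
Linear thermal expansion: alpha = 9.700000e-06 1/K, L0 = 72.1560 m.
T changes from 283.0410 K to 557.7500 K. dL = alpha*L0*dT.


dT = 274.7090 K
dL = 9.700000e-06 * 72.1560 * 274.7090 = 0.192272 m
L_final = 72.348272 m

dL = 0.192272 m


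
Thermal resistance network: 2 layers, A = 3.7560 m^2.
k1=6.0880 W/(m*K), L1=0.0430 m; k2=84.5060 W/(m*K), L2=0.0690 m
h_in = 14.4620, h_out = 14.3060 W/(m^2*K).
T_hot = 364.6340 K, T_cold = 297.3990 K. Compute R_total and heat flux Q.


R_conv_in = 1/(14.4620*3.7560) = 0.0184
R_1 = 0.0430/(6.0880*3.7560) = 0.0019
R_2 = 0.0690/(84.5060*3.7560) = 0.0002
R_conv_out = 1/(14.3060*3.7560) = 0.0186
R_total = 0.0391 K/W
Q = 67.2350 / 0.0391 = 1718.7758 W

R_total = 0.0391 K/W, Q = 1718.7758 W


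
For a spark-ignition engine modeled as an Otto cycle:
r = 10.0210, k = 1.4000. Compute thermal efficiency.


r^(k-1) = 2.5140
eta = 1 - 1/2.5140 = 0.6022 = 60.2227%

60.2227%


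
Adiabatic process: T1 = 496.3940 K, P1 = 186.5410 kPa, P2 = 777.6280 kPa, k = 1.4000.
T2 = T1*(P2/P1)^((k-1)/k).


(k-1)/k = 0.2857
(P2/P1)^exp = 1.5036
T2 = 496.3940 * 1.5036 = 746.3949 K

746.3949 K


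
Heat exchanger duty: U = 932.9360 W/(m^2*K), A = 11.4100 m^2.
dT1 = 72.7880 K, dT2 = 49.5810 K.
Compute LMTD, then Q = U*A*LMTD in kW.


LMTD = 60.4438 K
Q = 932.9360 * 11.4100 * 60.4438 = 643412.1831 W = 643.4122 kW

643.4122 kW


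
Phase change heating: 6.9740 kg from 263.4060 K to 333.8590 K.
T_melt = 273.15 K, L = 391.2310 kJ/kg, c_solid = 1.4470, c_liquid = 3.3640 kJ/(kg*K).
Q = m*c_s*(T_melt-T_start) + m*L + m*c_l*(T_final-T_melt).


Q1 (sensible, solid) = 6.9740 * 1.4470 * 9.7440 = 98.3304 kJ
Q2 (latent) = 6.9740 * 391.2310 = 2728.4450 kJ
Q3 (sensible, liquid) = 6.9740 * 3.3640 * 60.7090 = 1424.2657 kJ
Q_total = 4251.0411 kJ

4251.0411 kJ


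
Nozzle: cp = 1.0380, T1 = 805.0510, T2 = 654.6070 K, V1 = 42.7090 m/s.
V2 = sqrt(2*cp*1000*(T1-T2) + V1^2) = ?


dT = 150.4440 K
2*cp*1000*dT = 312321.7440
V1^2 = 1824.0587
V2 = sqrt(314145.8027) = 560.4871 m/s

560.4871 m/s


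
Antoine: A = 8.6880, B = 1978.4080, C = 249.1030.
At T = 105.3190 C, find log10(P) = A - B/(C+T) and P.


C+T = 354.4220
B/(C+T) = 5.5821
log10(P) = 8.6880 - 5.5821 = 3.1059
P = 10^3.1059 = 1276.2365 mmHg

1276.2365 mmHg


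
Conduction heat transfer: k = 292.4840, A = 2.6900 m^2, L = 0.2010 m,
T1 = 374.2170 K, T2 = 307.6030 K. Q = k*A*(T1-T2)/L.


dT = 66.6140 K
Q = 292.4840 * 2.6900 * 66.6140 / 0.2010 = 260749.7188 W

260749.7188 W


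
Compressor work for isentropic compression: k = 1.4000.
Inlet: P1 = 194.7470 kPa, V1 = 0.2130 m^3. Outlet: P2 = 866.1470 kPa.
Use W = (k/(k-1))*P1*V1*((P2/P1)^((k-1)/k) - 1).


(k-1)/k = 0.2857
(P2/P1)^exp = 1.5317
W = 3.5000 * 194.7470 * 0.2130 * (1.5317 - 1) = 77.1962 kJ

77.1962 kJ


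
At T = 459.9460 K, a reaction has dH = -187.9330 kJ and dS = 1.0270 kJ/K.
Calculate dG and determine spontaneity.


T*dS = 459.9460 * 1.0270 = 472.3645 kJ
dG = -187.9330 - 472.3645 = -660.2975 kJ (spontaneous)

dG = -660.2975 kJ, spontaneous


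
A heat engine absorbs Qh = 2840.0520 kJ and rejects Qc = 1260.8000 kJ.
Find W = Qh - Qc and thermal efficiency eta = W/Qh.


W = 2840.0520 - 1260.8000 = 1579.2520 kJ
eta = 1579.2520 / 2840.0520 = 0.5561 = 55.6064%

W = 1579.2520 kJ, eta = 55.6064%
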